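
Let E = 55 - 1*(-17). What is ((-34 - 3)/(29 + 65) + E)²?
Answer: 45306361/8836 ≈ 5127.5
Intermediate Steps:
E = 72 (E = 55 + 17 = 72)
((-34 - 3)/(29 + 65) + E)² = ((-34 - 3)/(29 + 65) + 72)² = (-37/94 + 72)² = (6731/94)² = 45306361/8836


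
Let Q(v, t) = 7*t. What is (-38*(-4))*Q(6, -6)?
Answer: -6384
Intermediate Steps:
(-38*(-4))*Q(6, -6) = (-38*(-4))*(7*(-6)) = 152*(-42) = -6384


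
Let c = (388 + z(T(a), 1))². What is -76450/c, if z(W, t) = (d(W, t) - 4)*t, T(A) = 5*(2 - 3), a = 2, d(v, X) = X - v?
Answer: -1529/3042 ≈ -0.50263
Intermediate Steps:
T(A) = -5 (T(A) = 5*(-1) = -5)
z(W, t) = t*(-4 + t - W) (z(W, t) = ((t - W) - 4)*t = (-4 + t - W)*t = t*(-4 + t - W))
c = 152100 (c = (388 + 1*(-4 + 1 - 1*(-5)))² = (388 + 1*(-4 + 1 + 5))² = (388 + 1*2)² = (388 + 2)² = 390² = 152100)
-76450/c = -76450/152100 = -76450*1/152100 = -1529/3042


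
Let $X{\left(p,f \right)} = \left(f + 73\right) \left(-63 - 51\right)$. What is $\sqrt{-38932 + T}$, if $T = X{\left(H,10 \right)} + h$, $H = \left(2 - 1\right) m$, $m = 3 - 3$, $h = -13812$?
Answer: $i \sqrt{62206} \approx 249.41 i$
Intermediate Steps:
$m = 0$ ($m = 3 - 3 = 0$)
$H = 0$ ($H = \left(2 - 1\right) 0 = 1 \cdot 0 = 0$)
$X{\left(p,f \right)} = -8322 - 114 f$ ($X{\left(p,f \right)} = \left(73 + f\right) \left(-114\right) = -8322 - 114 f$)
$T = -23274$ ($T = \left(-8322 - 1140\right) - 13812 = -9462 - 13812 = -23274$)
$\sqrt{-38932 + T} = \sqrt{-38932 - 23274} = \sqrt{-62206} = i \sqrt{62206}$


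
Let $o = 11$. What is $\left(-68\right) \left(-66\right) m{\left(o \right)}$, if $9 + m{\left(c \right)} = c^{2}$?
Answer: $502656$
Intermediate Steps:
$m{\left(c \right)} = -9 + c^{2}$
$\left(-68\right) \left(-66\right) m{\left(o \right)} = \left(-68\right) \left(-66\right) \left(-9 + 11^{2}\right) = 4488 \left(-9 + 121\right) = 4488 \cdot 112 = 502656$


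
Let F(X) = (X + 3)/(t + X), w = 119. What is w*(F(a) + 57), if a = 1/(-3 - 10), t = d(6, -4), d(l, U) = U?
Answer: 354977/53 ≈ 6697.7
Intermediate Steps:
t = -4
a = -1/13 (a = 1/(-13) = -1/13 ≈ -0.076923)
F(X) = (3 + X)/(-4 + X) (F(X) = (X + 3)/(-4 + X) = (3 + X)/(-4 + X))
w*(F(a) + 57) = 119*((3 - 1/13)/(-4 - 1/13) + 57) = 119*((38/13)/(-53/13) + 57) = 119*(-13/53*38/13 + 57) = 119*(-38/53 + 57) = 119*(2983/53) = 354977/53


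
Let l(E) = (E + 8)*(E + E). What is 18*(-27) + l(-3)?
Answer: -516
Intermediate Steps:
l(E) = 2*E*(8 + E) (l(E) = (8 + E)*(2*E) = 2*E*(8 + E))
18*(-27) + l(-3) = 18*(-27) + 2*(-3)*(8 - 3) = -486 + 2*(-3)*5 = -486 - 30 = -516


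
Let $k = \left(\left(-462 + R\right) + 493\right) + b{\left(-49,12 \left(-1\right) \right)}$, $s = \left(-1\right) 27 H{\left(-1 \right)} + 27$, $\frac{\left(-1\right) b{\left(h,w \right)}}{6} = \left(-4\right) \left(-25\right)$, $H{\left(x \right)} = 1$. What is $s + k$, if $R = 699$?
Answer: $130$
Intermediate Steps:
$b{\left(h,w \right)} = -600$ ($b{\left(h,w \right)} = - 6 \left(\left(-4\right) \left(-25\right)\right) = \left(-6\right) 100 = -600$)
$s = 0$ ($s = \left(-1\right) 27 \cdot 1 + 27 = \left(-27\right) 1 + 27 = -27 + 27 = 0$)
$k = 130$ ($k = \left(\left(-462 + 699\right) + 493\right) - 600 = \left(237 + 493\right) - 600 = 730 - 600 = 130$)
$s + k = 0 + 130 = 130$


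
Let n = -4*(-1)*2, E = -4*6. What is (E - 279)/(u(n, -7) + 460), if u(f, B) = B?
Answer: -101/151 ≈ -0.66887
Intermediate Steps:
E = -24
n = 8 (n = 4*2 = 8)
(E - 279)/(u(n, -7) + 460) = (-24 - 279)/(-7 + 460) = -303/453 = -303*1/453 = -101/151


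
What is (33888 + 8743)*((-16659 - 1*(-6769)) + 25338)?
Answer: 658563688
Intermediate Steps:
(33888 + 8743)*((-16659 - 1*(-6769)) + 25338) = 42631*((-16659 + 6769) + 25338) = 42631*(-9890 + 25338) = 42631*15448 = 658563688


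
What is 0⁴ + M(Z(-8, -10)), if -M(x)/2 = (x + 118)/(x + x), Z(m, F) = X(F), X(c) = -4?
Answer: 57/2 ≈ 28.500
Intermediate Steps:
Z(m, F) = -4
M(x) = -(118 + x)/x (M(x) = -2*(x + 118)/(x + x) = -2*(118 + x)/(2*x) = -2*(118 + x)*1/(2*x) = -(118 + x)/x)
0⁴ + M(Z(-8, -10)) = 0⁴ + (-118 - 1*(-4))/(-4) = 0 - (-118 + 4)/4 = 0 - ¼*(-114) = 0 + 57/2 = 57/2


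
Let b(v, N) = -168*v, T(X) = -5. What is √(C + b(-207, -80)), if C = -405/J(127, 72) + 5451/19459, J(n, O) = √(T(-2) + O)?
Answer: √(59111743225832385 - 10274740498935*√67)/1303753 ≈ 186.35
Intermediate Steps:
J(n, O) = √(-5 + O)
C = 5451/19459 - 405*√67/67 (C = -405/√(-5 + 72) + 5451/19459 = -405*√67/67 + 5451*(1/19459) = -405*√67/67 + 5451/19459 = 5451/19459 - 405*√67/67 ≈ -49.198)
√(C + b(-207, -80)) = √((5451/19459 - 405*√67/67) - 168*(-207)) = √((5451/19459 - 405*√67/67) + 34776) = √(676711635/19459 - 405*√67/67)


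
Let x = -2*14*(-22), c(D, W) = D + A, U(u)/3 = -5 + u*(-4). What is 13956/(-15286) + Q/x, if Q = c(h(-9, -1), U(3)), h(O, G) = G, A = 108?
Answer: -3480647/4708088 ≈ -0.73929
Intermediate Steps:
U(u) = -15 - 12*u (U(u) = 3*(-5 + u*(-4)) = 3*(-5 - 4*u) = -15 - 12*u)
c(D, W) = 108 + D (c(D, W) = D + 108 = 108 + D)
x = 616 (x = -28*(-22) = 616)
Q = 107 (Q = 108 - 1 = 107)
13956/(-15286) + Q/x = 13956/(-15286) + 107/616 = 13956*(-1/15286) + 107*(1/616) = -6978/7643 + 107/616 = -3480647/4708088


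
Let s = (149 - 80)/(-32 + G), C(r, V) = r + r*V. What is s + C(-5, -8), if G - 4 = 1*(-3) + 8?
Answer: 32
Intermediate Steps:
G = 9 (G = 4 + (1*(-3) + 8) = 4 + (-3 + 8) = 4 + 5 = 9)
C(r, V) = r + V*r
s = -3 (s = (149 - 80)/(-32 + 9) = 69/(-23) = 69*(-1/23) = -3)
s + C(-5, -8) = -3 - 5*(1 - 8) = -3 - 5*(-7) = -3 + 35 = 32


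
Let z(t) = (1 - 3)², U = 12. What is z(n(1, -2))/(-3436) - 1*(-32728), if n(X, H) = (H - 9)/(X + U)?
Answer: 28113351/859 ≈ 32728.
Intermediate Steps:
n(X, H) = (-9 + H)/(12 + X) (n(X, H) = (H - 9)/(X + 12) = (-9 + H)/(12 + X))
z(t) = 4 (z(t) = (-2)² = 4)
z(n(1, -2))/(-3436) - 1*(-32728) = 4/(-3436) - 1*(-32728) = 4*(-1/3436) + 32728 = -1/859 + 32728 = 28113351/859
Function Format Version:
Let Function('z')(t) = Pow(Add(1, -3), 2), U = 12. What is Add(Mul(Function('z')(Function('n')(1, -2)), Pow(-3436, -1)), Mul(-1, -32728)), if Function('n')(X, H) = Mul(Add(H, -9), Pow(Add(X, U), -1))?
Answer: Rational(28113351, 859) ≈ 32728.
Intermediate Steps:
Function('n')(X, H) = Mul(Pow(Add(12, X), -1), Add(-9, H)) (Function('n')(X, H) = Mul(Add(H, -9), Pow(Add(X, 12), -1)) = Mul(Add(-9, H), Pow(Add(12, X), -1)) = Mul(Pow(Add(12, X), -1), Add(-9, H)))
Function('z')(t) = 4 (Function('z')(t) = Pow(-2, 2) = 4)
Add(Mul(Function('z')(Function('n')(1, -2)), Pow(-3436, -1)), Mul(-1, -32728)) = Add(Mul(4, Pow(-3436, -1)), Mul(-1, -32728)) = Add(Mul(4, Rational(-1, 3436)), 32728) = Add(Rational(-1, 859), 32728) = Rational(28113351, 859)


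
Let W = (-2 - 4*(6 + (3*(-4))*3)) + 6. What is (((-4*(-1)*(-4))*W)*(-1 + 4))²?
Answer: 35426304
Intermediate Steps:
W = 124 (W = (-2 - 4*(6 - 12*3)) + 6 = (-2 - 4*(6 - 36)) + 6 = (-2 - 4*(-30)) + 6 = (-2 + 120) + 6 = 118 + 6 = 124)
(((-4*(-1)*(-4))*W)*(-1 + 4))² = (((-4*(-1)*(-4))*124)*(-1 + 4))² = (((4*(-4))*124)*3)² = (-16*124*3)² = (-1984*3)² = (-5952)² = 35426304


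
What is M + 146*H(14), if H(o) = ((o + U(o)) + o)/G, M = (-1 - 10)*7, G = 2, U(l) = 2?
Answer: 2113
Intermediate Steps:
M = -77 (M = -11*7 = -77)
H(o) = 1 + o (H(o) = ((o + 2) + o)/2 = ((2 + o) + o)*(1/2) = (2 + 2*o)*(1/2) = 1 + o)
M + 146*H(14) = -77 + 146*(1 + 14) = -77 + 146*15 = -77 + 2190 = 2113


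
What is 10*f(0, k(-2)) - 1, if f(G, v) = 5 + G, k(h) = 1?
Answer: 49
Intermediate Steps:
10*f(0, k(-2)) - 1 = 10*(5 + 0) - 1 = 10*5 - 1 = 50 - 1 = 49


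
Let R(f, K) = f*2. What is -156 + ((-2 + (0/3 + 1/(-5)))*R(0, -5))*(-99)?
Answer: -156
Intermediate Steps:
R(f, K) = 2*f
-156 + ((-2 + (0/3 + 1/(-5)))*R(0, -5))*(-99) = -156 + ((-2 + (0/3 + 1/(-5)))*(2*0))*(-99) = -156 + ((-2 + (0*(⅓) + 1*(-⅕)))*0)*(-99) = -156 + ((-2 + (0 - ⅕))*0)*(-99) = -156 + ((-2 - ⅕)*0)*(-99) = -156 - 11/5*0*(-99) = -156 + 0*(-99) = -156 + 0 = -156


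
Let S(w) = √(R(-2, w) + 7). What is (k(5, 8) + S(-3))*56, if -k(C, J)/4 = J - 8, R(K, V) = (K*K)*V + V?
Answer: 112*I*√2 ≈ 158.39*I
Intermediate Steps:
R(K, V) = V + V*K² (R(K, V) = K²*V + V = V*K² + V = V + V*K²)
k(C, J) = 32 - 4*J (k(C, J) = -4*(J - 8) = -4*(-8 + J) = 32 - 4*J)
S(w) = √(7 + 5*w) (S(w) = √(w*(1 + (-2)²) + 7) = √(w*(1 + 4) + 7) = √(w*5 + 7) = √(5*w + 7) = √(7 + 5*w))
(k(5, 8) + S(-3))*56 = ((32 - 4*8) + √(7 + 5*(-3)))*56 = ((32 - 32) + √(7 - 15))*56 = (0 + √(-8))*56 = (0 + 2*I*√2)*56 = (2*I*√2)*56 = 112*I*√2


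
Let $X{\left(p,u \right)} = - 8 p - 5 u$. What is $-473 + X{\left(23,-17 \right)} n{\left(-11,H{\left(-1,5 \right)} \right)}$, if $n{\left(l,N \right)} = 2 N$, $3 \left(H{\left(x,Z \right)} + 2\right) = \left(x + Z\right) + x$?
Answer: $-275$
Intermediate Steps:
$H{\left(x,Z \right)} = -2 + \frac{Z}{3} + \frac{2 x}{3}$ ($H{\left(x,Z \right)} = -2 + \frac{\left(x + Z\right) + x}{3} = -2 + \frac{\left(Z + x\right) + x}{3} = -2 + \frac{Z + 2 x}{3} = -2 + \left(\frac{Z}{3} + \frac{2 x}{3}\right) = -2 + \frac{Z}{3} + \frac{2 x}{3}$)
$-473 + X{\left(23,-17 \right)} n{\left(-11,H{\left(-1,5 \right)} \right)} = -473 + \left(\left(-8\right) 23 - -85\right) 2 \left(-2 + \frac{1}{3} \cdot 5 + \frac{2}{3} \left(-1\right)\right) = -473 + \left(-184 + 85\right) 2 \left(-2 + \frac{5}{3} - \frac{2}{3}\right) = -473 - 99 \cdot 2 \left(-1\right) = -473 - -198 = -473 + 198 = -275$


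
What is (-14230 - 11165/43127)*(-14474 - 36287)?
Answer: 4450350117625/6161 ≈ 7.2234e+8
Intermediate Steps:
(-14230 - 11165/43127)*(-14474 - 36287) = (-14230 - 11165*1/43127)*(-50761) = (-14230 - 1595/6161)*(-50761) = -87672625/6161*(-50761) = 4450350117625/6161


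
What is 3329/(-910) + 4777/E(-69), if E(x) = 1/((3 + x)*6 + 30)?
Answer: -1591030949/910 ≈ -1.7484e+6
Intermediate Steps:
E(x) = 1/(48 + 6*x) (E(x) = 1/((18 + 6*x) + 30) = 1/(48 + 6*x))
3329/(-910) + 4777/E(-69) = 3329/(-910) + 4777/((1/(6*(8 - 69)))) = 3329*(-1/910) + 4777/(((1/6)/(-61))) = -3329/910 + 4777/(((1/6)*(-1/61))) = -3329/910 + 4777/(-1/366) = -3329/910 + 4777*(-366) = -3329/910 - 1748382 = -1591030949/910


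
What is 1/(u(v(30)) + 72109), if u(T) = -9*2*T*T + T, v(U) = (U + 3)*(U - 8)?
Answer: -1/9414533 ≈ -1.0622e-7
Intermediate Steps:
v(U) = (-8 + U)*(3 + U) (v(U) = (3 + U)*(-8 + U) = (-8 + U)*(3 + U))
u(T) = T - 18*T² (u(T) = -18*T² + T = T - 18*T²)
1/(u(v(30)) + 72109) = 1/((-24 + 30² - 5*30)*(1 - 18*(-24 + 30² - 5*30)) + 72109) = 1/((-24 + 900 - 150)*(1 - 18*(-24 + 900 - 150)) + 72109) = 1/(726*(1 - 18*726) + 72109) = 1/(726*(1 - 13068) + 72109) = 1/(726*(-13067) + 72109) = 1/(-9486642 + 72109) = 1/(-9414533) = -1/9414533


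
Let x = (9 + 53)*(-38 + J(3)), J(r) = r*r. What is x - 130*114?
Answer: -16618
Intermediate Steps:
J(r) = r²
x = -1798 (x = (9 + 53)*(-38 + 3²) = 62*(-38 + 9) = 62*(-29) = -1798)
x - 130*114 = -1798 - 130*114 = -1798 - 14820 = -16618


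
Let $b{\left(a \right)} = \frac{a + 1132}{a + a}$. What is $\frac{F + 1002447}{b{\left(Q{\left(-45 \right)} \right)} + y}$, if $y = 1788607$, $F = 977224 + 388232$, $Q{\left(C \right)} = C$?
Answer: $\frac{213111270}{160973543} \approx 1.3239$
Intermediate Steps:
$F = 1365456$
$b{\left(a \right)} = \frac{1132 + a}{2 a}$
$\frac{F + 1002447}{b{\left(Q{\left(-45 \right)} \right)} + y} = \frac{1365456 + 1002447}{\frac{1132 - 45}{2 \left(-45\right)} + 1788607} = \frac{2367903}{\frac{1}{2} \left(- \frac{1}{45}\right) 1087 + 1788607} = \frac{2367903}{- \frac{1087}{90} + 1788607} = \frac{2367903}{\frac{160973543}{90}} = 2367903 \cdot \frac{90}{160973543} = \frac{213111270}{160973543}$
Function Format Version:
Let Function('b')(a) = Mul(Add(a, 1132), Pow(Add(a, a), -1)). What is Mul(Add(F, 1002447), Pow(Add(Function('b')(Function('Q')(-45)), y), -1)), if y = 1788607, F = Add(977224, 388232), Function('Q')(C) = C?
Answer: Rational(213111270, 160973543) ≈ 1.3239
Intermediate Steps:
F = 1365456
Function('b')(a) = Mul(Rational(1, 2), Pow(a, -1), Add(1132, a)) (Function('b')(a) = Mul(Add(1132, a), Pow(Mul(2, a), -1)) = Mul(Add(1132, a), Mul(Rational(1, 2), Pow(a, -1))) = Mul(Rational(1, 2), Pow(a, -1), Add(1132, a)))
Mul(Add(F, 1002447), Pow(Add(Function('b')(Function('Q')(-45)), y), -1)) = Mul(Add(1365456, 1002447), Pow(Add(Mul(Rational(1, 2), Pow(-45, -1), Add(1132, -45)), 1788607), -1)) = Mul(2367903, Pow(Add(Mul(Rational(1, 2), Rational(-1, 45), 1087), 1788607), -1)) = Mul(2367903, Pow(Add(Rational(-1087, 90), 1788607), -1)) = Mul(2367903, Pow(Rational(160973543, 90), -1)) = Mul(2367903, Rational(90, 160973543)) = Rational(213111270, 160973543)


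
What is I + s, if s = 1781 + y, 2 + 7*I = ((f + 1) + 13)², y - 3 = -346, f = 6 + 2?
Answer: 10548/7 ≈ 1506.9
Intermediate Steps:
f = 8
y = -343 (y = 3 - 346 = -343)
I = 482/7 (I = -2/7 + ((8 + 1) + 13)²/7 = -2/7 + (9 + 13)²/7 = -2/7 + (⅐)*22² = -2/7 + (⅐)*484 = -2/7 + 484/7 = 482/7 ≈ 68.857)
s = 1438 (s = 1781 - 343 = 1438)
I + s = 482/7 + 1438 = 10548/7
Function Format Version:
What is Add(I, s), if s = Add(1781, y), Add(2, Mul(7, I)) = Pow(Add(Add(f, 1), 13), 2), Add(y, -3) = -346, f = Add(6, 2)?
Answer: Rational(10548, 7) ≈ 1506.9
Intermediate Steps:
f = 8
y = -343 (y = Add(3, -346) = -343)
I = Rational(482, 7) (I = Add(Rational(-2, 7), Mul(Rational(1, 7), Pow(Add(Add(8, 1), 13), 2))) = Add(Rational(-2, 7), Mul(Rational(1, 7), Pow(Add(9, 13), 2))) = Add(Rational(-2, 7), Mul(Rational(1, 7), Pow(22, 2))) = Add(Rational(-2, 7), Mul(Rational(1, 7), 484)) = Add(Rational(-2, 7), Rational(484, 7)) = Rational(482, 7) ≈ 68.857)
s = 1438 (s = Add(1781, -343) = 1438)
Add(I, s) = Add(Rational(482, 7), 1438) = Rational(10548, 7)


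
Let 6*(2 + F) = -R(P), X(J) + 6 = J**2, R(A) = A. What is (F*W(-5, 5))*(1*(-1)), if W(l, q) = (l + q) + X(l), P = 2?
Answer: 133/3 ≈ 44.333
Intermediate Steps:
X(J) = -6 + J**2
W(l, q) = -6 + l + q + l**2 (W(l, q) = (l + q) + (-6 + l**2) = -6 + l + q + l**2)
F = -7/3 (F = -2 + (-1*2)/6 = -2 + (1/6)*(-2) = -2 - 1/3 = -7/3 ≈ -2.3333)
(F*W(-5, 5))*(1*(-1)) = (-7*(-6 - 5 + 5 + (-5)**2)/3)*(1*(-1)) = -7*(-6 - 5 + 5 + 25)/3*(-1) = -7/3*19*(-1) = -133/3*(-1) = 133/3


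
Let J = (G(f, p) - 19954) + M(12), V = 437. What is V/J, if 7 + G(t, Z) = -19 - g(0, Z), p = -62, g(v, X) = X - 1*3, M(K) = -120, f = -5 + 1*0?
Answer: -437/20035 ≈ -0.021812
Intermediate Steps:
f = -5 (f = -5 + 0 = -5)
g(v, X) = -3 + X (g(v, X) = X - 3 = -3 + X)
G(t, Z) = -23 - Z (G(t, Z) = -7 + (-19 - (-3 + Z)) = -7 + (-19 + (3 - Z)) = -7 + (-16 - Z) = -23 - Z)
J = -20035 (J = ((-23 - 1*(-62)) - 19954) - 120 = ((-23 + 62) - 19954) - 120 = (39 - 19954) - 120 = -19915 - 120 = -20035)
V/J = 437/(-20035) = 437*(-1/20035) = -437/20035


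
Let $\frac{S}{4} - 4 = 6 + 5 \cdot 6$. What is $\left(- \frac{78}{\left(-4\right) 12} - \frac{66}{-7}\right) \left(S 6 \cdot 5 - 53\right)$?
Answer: $\frac{2938393}{56} \approx 52471.0$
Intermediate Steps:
$S = 160$ ($S = 16 + 4 \left(6 + 5 \cdot 6\right) = 16 + 4 \left(6 + 30\right) = 16 + 4 \cdot 36 = 16 + 144 = 160$)
$\left(- \frac{78}{\left(-4\right) 12} - \frac{66}{-7}\right) \left(S 6 \cdot 5 - 53\right) = \left(- \frac{78}{\left(-4\right) 12} - \frac{66}{-7}\right) \left(160 \cdot 6 \cdot 5 - 53\right) = \left(- \frac{78}{-48} - - \frac{66}{7}\right) \left(960 \cdot 5 - 53\right) = \left(\left(-78\right) \left(- \frac{1}{48}\right) + \frac{66}{7}\right) \left(4800 - 53\right) = \left(\frac{13}{8} + \frac{66}{7}\right) 4747 = \frac{619}{56} \cdot 4747 = \frac{2938393}{56}$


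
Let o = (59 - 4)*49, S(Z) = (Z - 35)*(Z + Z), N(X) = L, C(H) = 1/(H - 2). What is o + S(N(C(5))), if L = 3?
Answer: 2503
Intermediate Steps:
C(H) = 1/(-2 + H)
N(X) = 3
S(Z) = 2*Z*(-35 + Z) (S(Z) = (-35 + Z)*(2*Z) = 2*Z*(-35 + Z))
o = 2695 (o = 55*49 = 2695)
o + S(N(C(5))) = 2695 + 2*3*(-35 + 3) = 2695 + 2*3*(-32) = 2695 - 192 = 2503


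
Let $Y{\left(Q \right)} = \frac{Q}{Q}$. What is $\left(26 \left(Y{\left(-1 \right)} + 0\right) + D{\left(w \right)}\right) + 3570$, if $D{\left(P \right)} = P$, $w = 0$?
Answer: $3596$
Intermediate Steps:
$Y{\left(Q \right)} = 1$
$\left(26 \left(Y{\left(-1 \right)} + 0\right) + D{\left(w \right)}\right) + 3570 = \left(26 \left(1 + 0\right) + 0\right) + 3570 = \left(26 \cdot 1 + 0\right) + 3570 = \left(26 + 0\right) + 3570 = 26 + 3570 = 3596$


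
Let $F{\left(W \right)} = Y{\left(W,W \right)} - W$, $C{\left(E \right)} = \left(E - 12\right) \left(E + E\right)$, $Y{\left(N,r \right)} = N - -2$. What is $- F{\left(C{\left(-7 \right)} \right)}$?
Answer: $-2$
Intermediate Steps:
$Y{\left(N,r \right)} = 2 + N$ ($Y{\left(N,r \right)} = N + 2 = 2 + N$)
$C{\left(E \right)} = 2 E \left(-12 + E\right)$ ($C{\left(E \right)} = \left(-12 + E\right) 2 E = 2 E \left(-12 + E\right)$)
$F{\left(W \right)} = 2$ ($F{\left(W \right)} = \left(2 + W\right) - W = 2$)
$- F{\left(C{\left(-7 \right)} \right)} = \left(-1\right) 2 = -2$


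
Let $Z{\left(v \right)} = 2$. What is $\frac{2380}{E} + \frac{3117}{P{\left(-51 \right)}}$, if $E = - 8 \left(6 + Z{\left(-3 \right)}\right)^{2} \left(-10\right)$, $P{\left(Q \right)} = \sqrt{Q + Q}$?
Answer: $\frac{119}{256} - \frac{1039 i \sqrt{102}}{34} \approx 0.46484 - 308.63 i$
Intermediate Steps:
$P{\left(Q \right)} = \sqrt{2} \sqrt{Q}$ ($P{\left(Q \right)} = \sqrt{2 Q} = \sqrt{2} \sqrt{Q}$)
$E = 5120$ ($E = - 8 \left(6 + 2\right)^{2} \left(-10\right) = - 8 \cdot 8^{2} \left(-10\right) = \left(-8\right) 64 \left(-10\right) = \left(-512\right) \left(-10\right) = 5120$)
$\frac{2380}{E} + \frac{3117}{P{\left(-51 \right)}} = \frac{2380}{5120} + \frac{3117}{\sqrt{2} \sqrt{-51}} = 2380 \cdot \frac{1}{5120} + \frac{3117}{\sqrt{2} i \sqrt{51}} = \frac{119}{256} + \frac{3117}{i \sqrt{102}} = \frac{119}{256} + 3117 \left(- \frac{i \sqrt{102}}{102}\right) = \frac{119}{256} - \frac{1039 i \sqrt{102}}{34}$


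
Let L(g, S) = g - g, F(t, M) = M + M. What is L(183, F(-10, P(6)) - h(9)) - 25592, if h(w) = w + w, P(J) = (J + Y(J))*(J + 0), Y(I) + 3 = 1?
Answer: -25592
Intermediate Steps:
Y(I) = -2 (Y(I) = -3 + 1 = -2)
P(J) = J*(-2 + J) (P(J) = (J - 2)*(J + 0) = (-2 + J)*J = J*(-2 + J))
F(t, M) = 2*M
h(w) = 2*w
L(g, S) = 0
L(183, F(-10, P(6)) - h(9)) - 25592 = 0 - 25592 = -25592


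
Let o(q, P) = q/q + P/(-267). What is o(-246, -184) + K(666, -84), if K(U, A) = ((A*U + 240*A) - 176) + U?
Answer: -20188487/267 ≈ -75612.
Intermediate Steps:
o(q, P) = 1 - P/267 (o(q, P) = 1 + P*(-1/267) = 1 - P/267)
K(U, A) = -176 + U + 240*A + A*U (K(U, A) = ((240*A + A*U) - 176) + U = (-176 + 240*A + A*U) + U = -176 + U + 240*A + A*U)
o(-246, -184) + K(666, -84) = (1 - 1/267*(-184)) + (-176 + 666 + 240*(-84) - 84*666) = (1 + 184/267) + (-176 + 666 - 20160 - 55944) = 451/267 - 75614 = -20188487/267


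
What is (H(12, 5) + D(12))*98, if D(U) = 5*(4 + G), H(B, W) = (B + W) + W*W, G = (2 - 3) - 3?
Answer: 4116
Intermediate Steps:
G = -4 (G = -1 - 3 = -4)
H(B, W) = B + W + W² (H(B, W) = (B + W) + W² = B + W + W²)
D(U) = 0 (D(U) = 5*(4 - 4) = 5*0 = 0)
(H(12, 5) + D(12))*98 = ((12 + 5 + 5²) + 0)*98 = ((12 + 5 + 25) + 0)*98 = (42 + 0)*98 = 42*98 = 4116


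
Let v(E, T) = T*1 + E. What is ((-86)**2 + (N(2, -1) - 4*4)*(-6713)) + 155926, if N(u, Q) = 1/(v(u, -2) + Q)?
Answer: 277443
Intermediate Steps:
v(E, T) = E + T (v(E, T) = T + E = E + T)
N(u, Q) = 1/(-2 + Q + u) (N(u, Q) = 1/((u - 2) + Q) = 1/((-2 + u) + Q) = 1/(-2 + Q + u))
((-86)**2 + (N(2, -1) - 4*4)*(-6713)) + 155926 = ((-86)**2 + (1/(-2 - 1 + 2) - 4*4)*(-6713)) + 155926 = (7396 + (1/(-1) - 16)*(-6713)) + 155926 = (7396 + (-1 - 16)*(-6713)) + 155926 = (7396 - 17*(-6713)) + 155926 = (7396 + 114121) + 155926 = 121517 + 155926 = 277443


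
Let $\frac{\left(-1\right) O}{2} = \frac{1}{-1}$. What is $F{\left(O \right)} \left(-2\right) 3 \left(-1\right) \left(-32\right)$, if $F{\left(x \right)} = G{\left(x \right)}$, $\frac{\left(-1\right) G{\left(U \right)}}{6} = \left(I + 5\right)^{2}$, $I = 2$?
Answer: $56448$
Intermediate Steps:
$G{\left(U \right)} = -294$ ($G{\left(U \right)} = - 6 \left(2 + 5\right)^{2} = - 6 \cdot 7^{2} = \left(-6\right) 49 = -294$)
$O = 2$ ($O = - \frac{2}{-1} = \left(-2\right) \left(-1\right) = 2$)
$F{\left(x \right)} = -294$
$F{\left(O \right)} \left(-2\right) 3 \left(-1\right) \left(-32\right) = - 294 \left(-2\right) 3 \left(-1\right) \left(-32\right) = - 294 \left(\left(-6\right) \left(-1\right)\right) \left(-32\right) = \left(-294\right) 6 \left(-32\right) = \left(-1764\right) \left(-32\right) = 56448$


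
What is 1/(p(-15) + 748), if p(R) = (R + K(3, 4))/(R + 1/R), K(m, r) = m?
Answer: 113/84614 ≈ 0.0013355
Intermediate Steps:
p(R) = (3 + R)/(R + 1/R) (p(R) = (R + 3)/(R + 1/R) = (3 + R)/(R + 1/R))
1/(p(-15) + 748) = 1/(-15*(3 - 15)/(1 + (-15)**2) + 748) = 1/(-15*(-12)/(1 + 225) + 748) = 1/(-15*(-12)/226 + 748) = 1/(-15*1/226*(-12) + 748) = 1/(90/113 + 748) = 1/(84614/113) = 113/84614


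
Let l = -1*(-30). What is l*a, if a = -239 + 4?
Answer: -7050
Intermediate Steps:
l = 30
a = -235
l*a = 30*(-235) = -7050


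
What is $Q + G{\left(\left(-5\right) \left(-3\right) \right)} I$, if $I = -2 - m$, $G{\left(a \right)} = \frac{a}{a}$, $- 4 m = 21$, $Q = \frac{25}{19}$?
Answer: $\frac{347}{76} \approx 4.5658$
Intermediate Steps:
$Q = \frac{25}{19}$ ($Q = 25 \cdot \frac{1}{19} = \frac{25}{19} \approx 1.3158$)
$m = - \frac{21}{4}$ ($m = \left(- \frac{1}{4}\right) 21 = - \frac{21}{4} \approx -5.25$)
$G{\left(a \right)} = 1$
$I = \frac{13}{4}$ ($I = -2 - - \frac{21}{4} = -2 + \frac{21}{4} = \frac{13}{4} \approx 3.25$)
$Q + G{\left(\left(-5\right) \left(-3\right) \right)} I = \frac{25}{19} + 1 \cdot \frac{13}{4} = \frac{25}{19} + \frac{13}{4} = \frac{347}{76}$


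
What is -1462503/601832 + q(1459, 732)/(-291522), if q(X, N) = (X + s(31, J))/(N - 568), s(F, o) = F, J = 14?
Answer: -113510701069/46709987016 ≈ -2.4301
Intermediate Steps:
q(X, N) = (31 + X)/(-568 + N) (q(X, N) = (X + 31)/(N - 568) = (31 + X)/(-568 + N))
-1462503/601832 + q(1459, 732)/(-291522) = -1462503/601832 + ((31 + 1459)/(-568 + 732))/(-291522) = -1462503*1/601832 + (1490/164)*(-1/291522) = -208929/85976 + ((1/164)*1490)*(-1/291522) = -208929/85976 + (745/82)*(-1/291522) = -208929/85976 - 745/23904804 = -113510701069/46709987016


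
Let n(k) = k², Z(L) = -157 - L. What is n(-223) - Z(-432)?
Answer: 49454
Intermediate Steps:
n(-223) - Z(-432) = (-223)² - (-157 - 1*(-432)) = 49729 - (-157 + 432) = 49729 - 1*275 = 49729 - 275 = 49454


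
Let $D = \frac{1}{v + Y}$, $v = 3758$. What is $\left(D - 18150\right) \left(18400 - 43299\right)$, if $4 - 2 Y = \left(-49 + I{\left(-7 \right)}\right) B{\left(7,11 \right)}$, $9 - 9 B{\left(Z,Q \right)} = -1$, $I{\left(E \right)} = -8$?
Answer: $\frac{734364870579}{1625} \approx 4.5192 \cdot 10^{8}$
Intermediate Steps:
$B{\left(Z,Q \right)} = \frac{10}{9}$ ($B{\left(Z,Q \right)} = 1 - - \frac{1}{9} = 1 + \frac{1}{9} = \frac{10}{9}$)
$Y = \frac{101}{3}$ ($Y = 2 - \frac{\left(-49 - 8\right) \frac{10}{9}}{2} = 2 - \frac{\left(-57\right) \frac{10}{9}}{2} = 2 - - \frac{95}{3} = 2 + \frac{95}{3} = \frac{101}{3} \approx 33.667$)
$D = \frac{3}{11375}$ ($D = \frac{1}{3758 + \frac{101}{3}} = \frac{1}{\frac{11375}{3}} = \frac{3}{11375} \approx 0.00026374$)
$\left(D - 18150\right) \left(18400 - 43299\right) = \left(\frac{3}{11375} - 18150\right) \left(18400 - 43299\right) = - \frac{206456247 \left(18400 - 43299\right)}{11375} = \left(- \frac{206456247}{11375}\right) \left(-24899\right) = \frac{734364870579}{1625}$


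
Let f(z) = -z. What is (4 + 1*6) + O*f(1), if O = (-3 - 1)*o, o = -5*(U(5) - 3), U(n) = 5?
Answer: -30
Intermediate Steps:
o = -10 (o = -5*(5 - 3) = -5*2 = -10)
O = 40 (O = (-3 - 1)*(-10) = -4*(-10) = 40)
(4 + 1*6) + O*f(1) = (4 + 1*6) + 40*(-1*1) = (4 + 6) + 40*(-1) = 10 - 40 = -30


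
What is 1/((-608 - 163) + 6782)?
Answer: 1/6011 ≈ 0.00016636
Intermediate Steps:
1/((-608 - 163) + 6782) = 1/(-771 + 6782) = 1/6011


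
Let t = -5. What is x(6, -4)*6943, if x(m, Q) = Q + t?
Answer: -62487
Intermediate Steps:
x(m, Q) = -5 + Q (x(m, Q) = Q - 5 = -5 + Q)
x(6, -4)*6943 = (-5 - 4)*6943 = -9*6943 = -62487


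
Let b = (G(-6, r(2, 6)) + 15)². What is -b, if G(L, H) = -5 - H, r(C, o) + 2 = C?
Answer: -100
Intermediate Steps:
r(C, o) = -2 + C
b = 100 (b = ((-5 - (-2 + 2)) + 15)² = ((-5 - 1*0) + 15)² = ((-5 + 0) + 15)² = (-5 + 15)² = 10² = 100)
-b = -1*100 = -100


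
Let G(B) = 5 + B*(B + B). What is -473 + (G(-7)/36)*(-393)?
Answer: -19169/12 ≈ -1597.4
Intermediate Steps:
G(B) = 5 + 2*B² (G(B) = 5 + B*(2*B) = 5 + 2*B²)
-473 + (G(-7)/36)*(-393) = -473 + ((5 + 2*(-7)²)/36)*(-393) = -473 + ((5 + 2*49)*(1/36))*(-393) = -473 + ((5 + 98)*(1/36))*(-393) = -473 + (103*(1/36))*(-393) = -473 + (103/36)*(-393) = -473 - 13493/12 = -19169/12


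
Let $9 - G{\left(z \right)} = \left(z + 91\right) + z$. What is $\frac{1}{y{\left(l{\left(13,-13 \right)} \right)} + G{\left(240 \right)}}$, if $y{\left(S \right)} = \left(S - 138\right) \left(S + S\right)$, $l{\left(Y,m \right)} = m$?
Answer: $\frac{1}{3364} \approx 0.00029727$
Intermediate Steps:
$G{\left(z \right)} = -82 - 2 z$ ($G{\left(z \right)} = 9 - \left(\left(z + 91\right) + z\right) = 9 - \left(\left(91 + z\right) + z\right) = 9 - \left(91 + 2 z\right) = -82 - 2 z$)
$y{\left(S \right)} = 2 S \left(-138 + S\right)$ ($y{\left(S \right)} = \left(-138 + S\right) 2 S = 2 S \left(-138 + S\right)$)
$\frac{1}{y{\left(l{\left(13,-13 \right)} \right)} + G{\left(240 \right)}} = \frac{1}{2 \left(-13\right) \left(-138 - 13\right) - 562} = \frac{1}{2 \left(-13\right) \left(-151\right) - 562} = \frac{1}{3926 - 562} = \frac{1}{3364}$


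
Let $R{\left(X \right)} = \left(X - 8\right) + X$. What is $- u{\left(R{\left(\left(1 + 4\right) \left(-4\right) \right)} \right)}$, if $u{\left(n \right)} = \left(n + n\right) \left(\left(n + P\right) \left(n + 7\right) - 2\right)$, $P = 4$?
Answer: $172992$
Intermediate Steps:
$R{\left(X \right)} = -8 + 2 X$ ($R{\left(X \right)} = \left(-8 + X\right) + X = -8 + 2 X$)
$u{\left(n \right)} = 2 n \left(-2 + \left(4 + n\right) \left(7 + n\right)\right)$ ($u{\left(n \right)} = \left(n + n\right) \left(\left(n + 4\right) \left(n + 7\right) - 2\right) = 2 n \left(\left(4 + n\right) \left(7 + n\right) - 2\right) = 2 n \left(-2 + \left(4 + n\right) \left(7 + n\right)\right)$)
$- u{\left(R{\left(\left(1 + 4\right) \left(-4\right) \right)} \right)} = - 2 \left(-8 + 2 \left(1 + 4\right) \left(-4\right)\right) \left(26 + \left(-8 + 2 \left(1 + 4\right) \left(-4\right)\right)^{2} + 11 \left(-8 + 2 \left(1 + 4\right) \left(-4\right)\right)\right) = - 2 \left(-8 + 2 \cdot 5 \left(-4\right)\right) \left(26 + \left(-8 + 2 \cdot 5 \left(-4\right)\right)^{2} + 11 \left(-8 + 2 \cdot 5 \left(-4\right)\right)\right) = - 2 \left(-8 + 2 \left(-20\right)\right) \left(26 + \left(-8 + 2 \left(-20\right)\right)^{2} + 11 \left(-8 + 2 \left(-20\right)\right)\right) = - 2 \left(-8 - 40\right) \left(26 + \left(-8 - 40\right)^{2} + 11 \left(-8 - 40\right)\right) = - 2 \left(-48\right) \left(26 + \left(-48\right)^{2} + 11 \left(-48\right)\right) = - 2 \left(-48\right) \left(26 + 2304 - 528\right) = - 2 \left(-48\right) 1802 = \left(-1\right) \left(-172992\right) = 172992$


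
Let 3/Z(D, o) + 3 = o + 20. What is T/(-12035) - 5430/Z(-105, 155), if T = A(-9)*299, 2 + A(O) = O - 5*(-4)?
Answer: -3746738891/12035 ≈ -3.1132e+5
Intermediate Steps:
Z(D, o) = 3/(17 + o) (Z(D, o) = 3/(-3 + (o + 20)) = 3/(-3 + (20 + o)) = 3/(17 + o))
A(O) = 18 + O (A(O) = -2 + (O - 5*(-4)) = -2 + (O + 20) = -2 + (20 + O) = 18 + O)
T = 2691 (T = (18 - 9)*299 = 9*299 = 2691)
T/(-12035) - 5430/Z(-105, 155) = 2691/(-12035) - 5430/(3/(17 + 155)) = 2691*(-1/12035) - 5430/(3/172) = -2691/12035 - 5430/(3*(1/172)) = -2691/12035 - 5430/3/172 = -2691/12035 - 5430*172/3 = -2691/12035 - 311320 = -3746738891/12035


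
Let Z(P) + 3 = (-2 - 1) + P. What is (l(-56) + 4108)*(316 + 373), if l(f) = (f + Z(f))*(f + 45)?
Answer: 3724734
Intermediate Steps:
Z(P) = -6 + P (Z(P) = -3 + ((-2 - 1) + P) = -3 + (-3 + P) = -6 + P)
l(f) = (-6 + 2*f)*(45 + f) (l(f) = (f + (-6 + f))*(f + 45) = (-6 + 2*f)*(45 + f))
(l(-56) + 4108)*(316 + 373) = ((-270 + 2*(-56)² + 84*(-56)) + 4108)*(316 + 373) = ((-270 + 2*3136 - 4704) + 4108)*689 = ((-270 + 6272 - 4704) + 4108)*689 = (1298 + 4108)*689 = 5406*689 = 3724734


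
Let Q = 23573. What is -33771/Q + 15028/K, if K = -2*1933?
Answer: -242406865/45566609 ≈ -5.3198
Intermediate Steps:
K = -3866
-33771/Q + 15028/K = -33771/23573 + 15028/(-3866) = -33771*1/23573 + 15028*(-1/3866) = -33771/23573 - 7514/1933 = -242406865/45566609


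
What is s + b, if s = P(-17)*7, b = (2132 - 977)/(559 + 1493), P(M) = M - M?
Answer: 385/684 ≈ 0.56287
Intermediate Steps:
P(M) = 0
b = 385/684 (b = 1155/2052 = 1155*(1/2052) = 385/684 ≈ 0.56287)
s = 0 (s = 0*7 = 0)
s + b = 0 + 385/684 = 385/684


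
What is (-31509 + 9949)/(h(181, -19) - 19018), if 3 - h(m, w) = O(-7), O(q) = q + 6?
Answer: 10780/9507 ≈ 1.1339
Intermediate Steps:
O(q) = 6 + q
h(m, w) = 4 (h(m, w) = 3 - (6 - 7) = 3 - 1*(-1) = 3 + 1 = 4)
(-31509 + 9949)/(h(181, -19) - 19018) = (-31509 + 9949)/(4 - 19018) = -21560/(-19014) = -21560*(-1/19014) = 10780/9507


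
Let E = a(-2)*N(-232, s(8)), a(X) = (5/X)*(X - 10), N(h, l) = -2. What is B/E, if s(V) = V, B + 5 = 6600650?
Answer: -440043/4 ≈ -1.1001e+5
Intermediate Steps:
B = 6600645 (B = -5 + 6600650 = 6600645)
a(X) = 5*(-10 + X)/X (a(X) = (5/X)*(-10 + X) = 5*(-10 + X)/X)
E = -60 (E = (5 - 50/(-2))*(-2) = (5 - 50*(-1/2))*(-2) = (5 + 25)*(-2) = 30*(-2) = -60)
B/E = 6600645/(-60) = 6600645*(-1/60) = -440043/4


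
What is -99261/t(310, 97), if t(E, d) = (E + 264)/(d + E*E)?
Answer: -232892937/14 ≈ -1.6635e+7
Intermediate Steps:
t(E, d) = (264 + E)/(d + E²)
-99261/t(310, 97) = -99261*(97 + 310²)/(264 + 310) = -99261/(574/(97 + 96100)) = -99261/(574/96197) = -99261/((1/96197)*574) = -99261/574/96197 = -99261*96197/574 = -232892937/14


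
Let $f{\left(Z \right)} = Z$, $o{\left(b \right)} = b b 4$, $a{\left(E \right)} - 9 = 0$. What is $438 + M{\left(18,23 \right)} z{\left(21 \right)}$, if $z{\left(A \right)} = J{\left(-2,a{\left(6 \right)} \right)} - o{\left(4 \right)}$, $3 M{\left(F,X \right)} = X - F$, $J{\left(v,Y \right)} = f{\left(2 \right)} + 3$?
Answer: $\frac{1019}{3} \approx 339.67$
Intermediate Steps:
$a{\left(E \right)} = 9$ ($a{\left(E \right)} = 9 + 0 = 9$)
$o{\left(b \right)} = 4 b^{2}$ ($o{\left(b \right)} = b^{2} \cdot 4 = 4 b^{2}$)
$J{\left(v,Y \right)} = 5$ ($J{\left(v,Y \right)} = 2 + 3 = 5$)
$M{\left(F,X \right)} = - \frac{F}{3} + \frac{X}{3}$ ($M{\left(F,X \right)} = \frac{X - F}{3} = - \frac{F}{3} + \frac{X}{3}$)
$z{\left(A \right)} = -59$ ($z{\left(A \right)} = 5 - 4 \cdot 4^{2} = 5 - 4 \cdot 16 = 5 - 64 = -59$)
$438 + M{\left(18,23 \right)} z{\left(21 \right)} = 438 + \left(\left(- \frac{1}{3}\right) 18 + \frac{1}{3} \cdot 23\right) \left(-59\right) = 438 + \left(-6 + \frac{23}{3}\right) \left(-59\right) = 438 + \frac{5}{3} \left(-59\right) = 438 - \frac{295}{3} = \frac{1019}{3}$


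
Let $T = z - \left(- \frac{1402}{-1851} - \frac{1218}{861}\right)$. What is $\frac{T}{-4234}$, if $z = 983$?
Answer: $- \frac{74650729}{321322494} \approx -0.23232$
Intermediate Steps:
$T = \frac{74650729}{75891}$ ($T = 983 - \left(- \frac{1402}{-1851} - \frac{1218}{861}\right) = 983 - \left(\left(-1402\right) \left(- \frac{1}{1851}\right) - \frac{58}{41}\right) = 983 - \left(\frac{1402}{1851} - \frac{58}{41}\right) = 983 - - \frac{49876}{75891} = 983 + \frac{49876}{75891} = \frac{74650729}{75891} \approx 983.66$)
$\frac{T}{-4234} = \frac{74650729}{75891 \left(-4234\right)} = \frac{74650729}{75891} \left(- \frac{1}{4234}\right) = - \frac{74650729}{321322494}$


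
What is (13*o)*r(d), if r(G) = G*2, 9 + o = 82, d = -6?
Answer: -11388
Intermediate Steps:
o = 73 (o = -9 + 82 = 73)
r(G) = 2*G
(13*o)*r(d) = (13*73)*(2*(-6)) = 949*(-12) = -11388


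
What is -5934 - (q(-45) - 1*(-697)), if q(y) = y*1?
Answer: -6586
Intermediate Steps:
q(y) = y
-5934 - (q(-45) - 1*(-697)) = -5934 - (-45 - 1*(-697)) = -5934 - (-45 + 697) = -5934 - 1*652 = -5934 - 652 = -6586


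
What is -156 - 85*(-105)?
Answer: 8769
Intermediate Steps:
-156 - 85*(-105) = -156 + 8925 = 8769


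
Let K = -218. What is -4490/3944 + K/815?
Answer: -2259571/1607180 ≈ -1.4059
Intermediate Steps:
-4490/3944 + K/815 = -4490/3944 - 218/815 = -4490*1/3944 - 218*1/815 = -2245/1972 - 218/815 = -2259571/1607180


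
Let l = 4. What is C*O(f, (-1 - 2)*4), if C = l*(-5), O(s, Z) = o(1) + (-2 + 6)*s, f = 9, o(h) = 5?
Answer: -820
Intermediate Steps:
O(s, Z) = 5 + 4*s (O(s, Z) = 5 + (-2 + 6)*s = 5 + 4*s)
C = -20 (C = 4*(-5) = -20)
C*O(f, (-1 - 2)*4) = -20*(5 + 4*9) = -20*(5 + 36) = -20*41 = -820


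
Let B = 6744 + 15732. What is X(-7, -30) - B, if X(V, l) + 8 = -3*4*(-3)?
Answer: -22448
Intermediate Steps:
B = 22476
X(V, l) = 28 (X(V, l) = -8 - 3*4*(-3) = -8 - 12*(-3) = -8 + 36 = 28)
X(-7, -30) - B = 28 - 1*22476 = 28 - 22476 = -22448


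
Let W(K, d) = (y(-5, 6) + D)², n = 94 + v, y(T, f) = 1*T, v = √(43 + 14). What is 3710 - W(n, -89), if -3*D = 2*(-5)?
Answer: 33365/9 ≈ 3707.2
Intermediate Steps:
v = √57 ≈ 7.5498
y(T, f) = T
D = 10/3 (D = -2*(-5)/3 = -⅓*(-10) = 10/3 ≈ 3.3333)
n = 94 + √57 ≈ 101.55
W(K, d) = 25/9 (W(K, d) = (-5 + 10/3)² = (-5/3)² = 25/9)
3710 - W(n, -89) = 3710 - 1*25/9 = 3710 - 25/9 = 33365/9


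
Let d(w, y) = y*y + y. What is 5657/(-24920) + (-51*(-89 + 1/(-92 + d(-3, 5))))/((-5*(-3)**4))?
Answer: -47708365/4171608 ≈ -11.436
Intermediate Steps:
d(w, y) = y + y**2 (d(w, y) = y**2 + y = y + y**2)
5657/(-24920) + (-51*(-89 + 1/(-92 + d(-3, 5))))/((-5*(-3)**4)) = 5657/(-24920) + (-51*(-89 + 1/(-92 + 5*(1 + 5))))/((-5*(-3)**4)) = 5657*(-1/24920) + (-51*(-89 + 1/(-92 + 5*6)))/((-5*81)) = -5657/24920 - 51*(-89 + 1/(-92 + 30))/(-405) = -5657/24920 - 51*(-89 + 1/(-62))*(-1/405) = -5657/24920 - 51*(-89 - 1/62)*(-1/405) = -5657/24920 - 51*(-5519/62)*(-1/405) = -5657/24920 + (281469/62)*(-1/405) = -5657/24920 - 93823/8370 = -47708365/4171608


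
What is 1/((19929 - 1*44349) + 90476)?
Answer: 1/66056 ≈ 1.5139e-5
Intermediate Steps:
1/((19929 - 1*44349) + 90476) = 1/((19929 - 44349) + 90476) = 1/(-24420 + 90476) = 1/66056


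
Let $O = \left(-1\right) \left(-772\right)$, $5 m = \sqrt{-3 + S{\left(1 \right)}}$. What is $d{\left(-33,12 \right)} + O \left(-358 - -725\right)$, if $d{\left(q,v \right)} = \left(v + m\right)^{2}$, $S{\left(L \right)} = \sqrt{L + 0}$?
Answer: $\frac{7086698}{25} + \frac{24 i \sqrt{2}}{5} \approx 2.8347 \cdot 10^{5} + 6.7882 i$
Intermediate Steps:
$S{\left(L \right)} = \sqrt{L}$
$m = \frac{i \sqrt{2}}{5}$ ($m = \frac{\sqrt{-3 + \sqrt{1}}}{5} = \frac{\sqrt{-3 + 1}}{5} = \frac{\sqrt{-2}}{5} = \frac{i \sqrt{2}}{5} \approx 0.28284 i$)
$O = 772$
$d{\left(q,v \right)} = \left(v + \frac{i \sqrt{2}}{5}\right)^{2}$
$d{\left(-33,12 \right)} + O \left(-358 - -725\right) = \frac{\left(5 \cdot 12 + i \sqrt{2}\right)^{2}}{25} + 772 \left(-358 - -725\right) = \frac{\left(60 + i \sqrt{2}\right)^{2}}{25} + 772 \left(-358 + 725\right) = \frac{\left(60 + i \sqrt{2}\right)^{2}}{25} + 772 \cdot 367 = \frac{\left(60 + i \sqrt{2}\right)^{2}}{25} + 283324 = 283324 + \frac{\left(60 + i \sqrt{2}\right)^{2}}{25}$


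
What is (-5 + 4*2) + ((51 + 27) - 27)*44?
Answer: 2247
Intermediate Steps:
(-5 + 4*2) + ((51 + 27) - 27)*44 = (-5 + 8) + (78 - 27)*44 = 3 + 51*44 = 3 + 2244 = 2247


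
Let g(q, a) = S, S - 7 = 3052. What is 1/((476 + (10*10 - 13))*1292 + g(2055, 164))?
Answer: 1/730455 ≈ 1.3690e-6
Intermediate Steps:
S = 3059 (S = 7 + 3052 = 3059)
g(q, a) = 3059
1/((476 + (10*10 - 13))*1292 + g(2055, 164)) = 1/((476 + (10*10 - 13))*1292 + 3059) = 1/((476 + (100 - 13))*1292 + 3059) = 1/((476 + 87)*1292 + 3059) = 1/(563*1292 + 3059) = 1/(727396 + 3059) = 1/730455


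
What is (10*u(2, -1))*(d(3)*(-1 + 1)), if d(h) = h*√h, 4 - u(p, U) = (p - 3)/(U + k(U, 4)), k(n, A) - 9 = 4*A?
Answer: 0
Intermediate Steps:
k(n, A) = 9 + 4*A
u(p, U) = 4 - (-3 + p)/(25 + U) (u(p, U) = 4 - (p - 3)/(U + (9 + 4*4)) = 4 - (-3 + p)/(U + (9 + 16)) = 4 - (-3 + p)/(U + 25) = 4 - (-3 + p)/(25 + U))
d(h) = h^(3/2)
(10*u(2, -1))*(d(3)*(-1 + 1)) = (10*((103 - 1*2 + 4*(-1))/(25 - 1)))*(3^(3/2)*(-1 + 1)) = (10*((103 - 2 - 4)/24))*((3*√3)*0) = (10*((1/24)*97))*0 = (10*(97/24))*0 = (485/12)*0 = 0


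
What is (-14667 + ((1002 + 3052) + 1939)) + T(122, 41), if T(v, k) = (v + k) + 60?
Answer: -8451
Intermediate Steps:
T(v, k) = 60 + k + v (T(v, k) = (k + v) + 60 = 60 + k + v)
(-14667 + ((1002 + 3052) + 1939)) + T(122, 41) = (-14667 + ((1002 + 3052) + 1939)) + (60 + 41 + 122) = (-14667 + (4054 + 1939)) + 223 = (-14667 + 5993) + 223 = -8674 + 223 = -8451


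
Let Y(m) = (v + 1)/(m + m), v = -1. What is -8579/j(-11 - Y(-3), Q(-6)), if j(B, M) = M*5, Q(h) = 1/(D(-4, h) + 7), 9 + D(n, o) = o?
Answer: 68632/5 ≈ 13726.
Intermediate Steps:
D(n, o) = -9 + o
Y(m) = 0 (Y(m) = (-1 + 1)/(m + m) = 0/((2*m)) = 0*(1/(2*m)) = 0)
Q(h) = 1/(-2 + h) (Q(h) = 1/((-9 + h) + 7) = 1/(-2 + h))
j(B, M) = 5*M
-8579/j(-11 - Y(-3), Q(-6)) = -8579/(5/(-2 - 6)) = -8579/(5/(-8)) = -8579/(5*(-1/8)) = -8579/(-5/8) = -8579*(-8/5) = 68632/5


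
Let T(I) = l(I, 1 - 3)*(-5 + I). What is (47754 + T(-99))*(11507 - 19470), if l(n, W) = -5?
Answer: -384405862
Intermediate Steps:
T(I) = 25 - 5*I (T(I) = -5*(-5 + I) = 25 - 5*I)
(47754 + T(-99))*(11507 - 19470) = (47754 + (25 - 5*(-99)))*(11507 - 19470) = (47754 + (25 + 495))*(-7963) = (47754 + 520)*(-7963) = 48274*(-7963) = -384405862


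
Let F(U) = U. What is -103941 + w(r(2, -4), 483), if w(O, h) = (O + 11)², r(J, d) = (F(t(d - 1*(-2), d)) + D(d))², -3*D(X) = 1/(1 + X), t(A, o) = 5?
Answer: -672914852/6561 ≈ -1.0256e+5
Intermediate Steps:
D(X) = -1/(3*(1 + X))
r(J, d) = (5 - 1/(3 + 3*d))²
w(O, h) = (11 + O)²
-103941 + w(r(2, -4), 483) = -103941 + (11 + (14 + 15*(-4))²/(9*(1 - 4)²))² = -103941 + (11 + (⅑)*(14 - 60)²/(-3)²)² = -103941 + (11 + (⅑)*(⅑)*(-46)²)² = -103941 + (11 + (⅑)*(⅑)*2116)² = -103941 + (11 + 2116/81)² = -103941 + (3007/81)² = -103941 + 9042049/6561 = -672914852/6561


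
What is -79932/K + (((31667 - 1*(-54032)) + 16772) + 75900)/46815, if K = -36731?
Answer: 3431253927/573187255 ≈ 5.9863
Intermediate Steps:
-79932/K + (((31667 - 1*(-54032)) + 16772) + 75900)/46815 = -79932/(-36731) + (((31667 - 1*(-54032)) + 16772) + 75900)/46815 = -79932*(-1/36731) + (((31667 + 54032) + 16772) + 75900)*(1/46815) = 79932/36731 + ((85699 + 16772) + 75900)*(1/46815) = 79932/36731 + (102471 + 75900)*(1/46815) = 79932/36731 + 178371*(1/46815) = 79932/36731 + 59457/15605 = 3431253927/573187255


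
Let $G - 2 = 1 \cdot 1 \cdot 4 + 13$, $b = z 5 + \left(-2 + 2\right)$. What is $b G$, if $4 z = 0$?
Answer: $0$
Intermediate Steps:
$z = 0$ ($z = \frac{1}{4} \cdot 0 = 0$)
$b = 0$ ($b = 0 \cdot 5 + \left(-2 + 2\right) = 0 + 0 = 0$)
$G = 19$ ($G = 2 + \left(1 \cdot 1 \cdot 4 + 13\right) = 2 + \left(1 \cdot 4 + 13\right) = 2 + \left(4 + 13\right) = 2 + 17 = 19$)
$b G = 0 \cdot 19 = 0$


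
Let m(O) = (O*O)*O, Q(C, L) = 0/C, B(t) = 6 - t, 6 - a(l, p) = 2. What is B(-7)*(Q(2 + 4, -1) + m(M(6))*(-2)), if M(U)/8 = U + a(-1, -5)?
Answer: -13312000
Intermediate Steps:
a(l, p) = 4 (a(l, p) = 6 - 1*2 = 6 - 2 = 4)
M(U) = 32 + 8*U (M(U) = 8*(U + 4) = 8*(4 + U) = 32 + 8*U)
Q(C, L) = 0
m(O) = O**3 (m(O) = O**2*O = O**3)
B(-7)*(Q(2 + 4, -1) + m(M(6))*(-2)) = (6 - 1*(-7))*(0 + (32 + 8*6)**3*(-2)) = (6 + 7)*(0 + (32 + 48)**3*(-2)) = 13*(0 + 80**3*(-2)) = 13*(0 + 512000*(-2)) = 13*(0 - 1024000) = 13*(-1024000) = -13312000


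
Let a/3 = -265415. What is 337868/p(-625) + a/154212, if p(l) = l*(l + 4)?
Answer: -85646430203/19951177500 ≈ -4.2928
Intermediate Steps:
a = -796245 (a = 3*(-265415) = -796245)
p(l) = l*(4 + l)
337868/p(-625) + a/154212 = 337868/((-625*(4 - 625))) - 796245/154212 = 337868/((-625*(-621))) - 796245*1/154212 = 337868/388125 - 265415/51404 = -85646430203/19951177500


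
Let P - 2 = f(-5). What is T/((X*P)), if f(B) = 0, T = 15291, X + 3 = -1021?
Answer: -15291/2048 ≈ -7.4663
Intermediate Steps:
X = -1024 (X = -3 - 1021 = -1024)
P = 2 (P = 2 + 0 = 2)
T/((X*P)) = 15291/((-1024*2)) = 15291/(-2048) = 15291*(-1/2048) = -15291/2048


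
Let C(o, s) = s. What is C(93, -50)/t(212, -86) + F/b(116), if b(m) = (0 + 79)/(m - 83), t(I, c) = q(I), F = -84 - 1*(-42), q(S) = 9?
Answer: -16424/711 ≈ -23.100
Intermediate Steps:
F = -42 (F = -84 + 42 = -42)
t(I, c) = 9
b(m) = 79/(-83 + m)
C(93, -50)/t(212, -86) + F/b(116) = -50/9 - 42/(79/(-83 + 116)) = -50*1/9 - 42/(79/33) = -50/9 - 42/(79*(1/33)) = -50/9 - 42/79/33 = -50/9 - 42*33/79 = -50/9 - 1386/79 = -16424/711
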